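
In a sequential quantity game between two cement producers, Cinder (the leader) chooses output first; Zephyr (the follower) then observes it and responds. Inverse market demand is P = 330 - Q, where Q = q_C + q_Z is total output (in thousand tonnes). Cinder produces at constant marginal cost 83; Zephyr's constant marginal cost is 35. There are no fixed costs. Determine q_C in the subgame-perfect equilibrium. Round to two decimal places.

99.50

Solve by backward induction. Given q_C, the follower Zephyr maximises π_Z = (330 - q_C - q_Z)q_Z - 35q_Z.
Follower FOC: 295 - q_C - 2q_Z = 0, so q_Z(q_C) = (295 - q_C)/2.
The leader anticipates this reaction. Substituting into P = 330 - Q gives P = 365/2 - (1/2)q_C, so π_C = (365/2 - (1/2)q_C)q_C - 83q_C.
The leader's first-order condition 199/2 - q_C = 0 yields q_C = 199/2.
Then q_Z = (295 - 199/2)/2 = 391/4.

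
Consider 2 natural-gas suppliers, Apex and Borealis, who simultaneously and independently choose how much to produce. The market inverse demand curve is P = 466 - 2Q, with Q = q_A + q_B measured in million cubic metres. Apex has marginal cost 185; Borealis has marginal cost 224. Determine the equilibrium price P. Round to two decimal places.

Apex's profit: π_A = (466 - 2Q)q_A - (185q_A). Setting ∂π_A/∂q_A = 0: 281 - 4q_A - 2(q_B) = 0.
Borealis's first-order condition: 242 - 4q_B - 2(q_A) = 0.
Best responses: q_A = (281 - 2q_B)/4, q_B = (242 - 2q_A)/4.
Solving the pair: q_A = 160/3, q_B = 203/6.
Total output Q = 523/6, so price P = 466 - 2·(523/6) = 875/3.

291.67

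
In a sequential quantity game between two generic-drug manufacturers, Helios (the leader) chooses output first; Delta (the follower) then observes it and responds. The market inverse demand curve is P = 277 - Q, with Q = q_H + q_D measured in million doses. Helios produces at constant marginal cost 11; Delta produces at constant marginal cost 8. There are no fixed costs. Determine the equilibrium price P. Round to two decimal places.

76.75

The follower Delta best-responds to any q_H: π_D = (277 - Q)q_D - 8q_D.
∂π_D/∂q_D = 269 - q_H - 2q_D = 0 gives the reaction function q_D = (269 - q_H)/2.
Helios substitutes q_D(q_H) into its own profit: π_H = q_H(277 - q_H - (269 - q_H)/2) - 11q_H = (285/2 - (1/2)q_H)q_H - 11q_H.
Maximising: ∂π_H/∂q_H = 263/2 - q_H = 0, giving q_H = 263/2.
Then q_D = (269 - 263/2)/2 = 275/4.
Total output Q = 801/4, so price P = 277 - 801/4 = 307/4.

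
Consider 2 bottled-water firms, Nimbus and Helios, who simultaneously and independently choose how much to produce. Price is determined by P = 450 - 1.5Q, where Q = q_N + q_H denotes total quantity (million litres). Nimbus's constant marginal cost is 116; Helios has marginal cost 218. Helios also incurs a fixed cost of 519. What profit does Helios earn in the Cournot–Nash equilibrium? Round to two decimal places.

732.85

Nimbus's profit: π_N = (450 - 1.5Q)q_N - (116q_N). Setting ∂π_N/∂q_N = 0: 334 - 3q_N - (3/2)(q_H) = 0.
Helios's first-order condition: 232 - 3q_H - (3/2)(q_N) = 0.
So q_N = (334 - (3/2)q_H)/3 and q_H = (232 - (3/2)q_N)/3.
Substituting one into the other gives q_N = 872/9 and q_H = 260/9.
Price P = 450 - (3/2)·(1132/9) = 784/3.
Helios's profit: (784/3 - 218)·(260/9) - 519 = 732.8519.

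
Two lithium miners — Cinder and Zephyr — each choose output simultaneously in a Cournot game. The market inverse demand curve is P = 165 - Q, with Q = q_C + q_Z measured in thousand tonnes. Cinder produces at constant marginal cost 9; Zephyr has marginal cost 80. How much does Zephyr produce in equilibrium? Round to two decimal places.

4.67

Cinder's profit: π_C = (165 - Q)q_C - (9q_C). Setting ∂π_C/∂q_C = 0: 156 - 2q_C - (q_Z) = 0.
Zephyr's profit: π_Z = (165 - Q)q_Z - (80q_Z). Setting ∂π_Z/∂q_Z = 0: 85 - 2q_Z - (q_C) = 0.
Rearranging gives the reaction functions q_C = (156 - q_Z)/2 and q_Z = (85 - q_C)/2.
Solving the pair: q_C = 227/3, q_Z = 14/3.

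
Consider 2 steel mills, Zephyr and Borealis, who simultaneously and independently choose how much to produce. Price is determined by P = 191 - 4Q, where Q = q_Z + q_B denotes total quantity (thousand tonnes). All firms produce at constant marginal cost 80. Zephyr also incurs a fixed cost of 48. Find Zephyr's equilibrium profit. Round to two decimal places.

Each firm earns π_i = (191 - 4Q)q_i - 80q_i.
First-order condition (treating rivals' output as given): 111 - 8q_i - 4q_j = 0.
By symmetry each firm produces the same amount; substituting q_j = q_i yields q_i = 111/12 = 37/4.
Price P = 191 - 4·(37/2) = 117.
Zephyr's profit: (117 - 80)·(37/4) - 48 = 1177/4.

294.25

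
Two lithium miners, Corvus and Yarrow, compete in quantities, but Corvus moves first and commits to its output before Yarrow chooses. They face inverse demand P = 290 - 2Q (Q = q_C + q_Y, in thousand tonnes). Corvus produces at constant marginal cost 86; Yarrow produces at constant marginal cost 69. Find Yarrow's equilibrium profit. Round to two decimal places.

The follower Yarrow best-responds to any q_C: π_Y = (290 - 2Q)q_Y - 69q_Y.
Follower FOC: 221 - 2q_C - 4q_Y = 0, so q_Y(q_C) = (221 - 2q_C)/4.
The leader anticipates this reaction. Substituting into P = 290 - 2Q gives P = 359/2 - q_C, so π_C = (359/2 - q_C)q_C - 86q_C.
Maximising: ∂π_C/∂q_C = 187/2 - 2q_C = 0, giving q_C = 187/4.
Then q_Y = (221 - 2·(187/4))/4 = 255/8.
Price P = 290 - 2·(629/8) = 531/4.
Yarrow's profit: (531/4 - 69)·(255/8) = 2032.0313.

2032.03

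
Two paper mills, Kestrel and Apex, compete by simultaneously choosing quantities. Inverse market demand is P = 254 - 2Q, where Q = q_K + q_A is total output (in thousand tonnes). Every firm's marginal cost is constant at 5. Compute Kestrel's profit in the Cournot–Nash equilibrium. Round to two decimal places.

3444.50

A representative firm's profit is π_i = q_i(254 - 2Q) - 5q_i.
Setting ∂π_i/∂q_i = 0 with rivals' quantities fixed: 249 - 4q_i - 2q_j = 0.
With identical firms every q_j equals q_i, so q_j = q_i and 249 = 6q_i, giving q_i = 83/2.
Price P = 254 - 2·83 = 88.
Kestrel's profit: (88 - 5)·(83/2) = 3444.5000.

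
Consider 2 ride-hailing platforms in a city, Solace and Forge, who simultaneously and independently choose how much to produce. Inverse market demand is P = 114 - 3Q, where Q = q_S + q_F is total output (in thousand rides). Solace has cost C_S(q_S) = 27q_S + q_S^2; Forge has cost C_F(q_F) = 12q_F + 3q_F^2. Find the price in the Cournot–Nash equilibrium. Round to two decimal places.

Solace's profit: π_S = (114 - 3Q)q_S - (27q_S + q_S²). Setting ∂π_S/∂q_S = 0: 87 - 8q_S - 3(q_F) = 0.
Forge's first-order condition: 102 - 12q_F - 3(q_S) = 0.
Best responses: q_S = (87 - 3q_F)/8, q_F = (102 - 3q_S)/12.
Solving the pair: q_S = 246/29, q_F = 185/29.
Total output Q = 431/29, so price P = 114 - 3·(431/29) = 69.4138.

69.41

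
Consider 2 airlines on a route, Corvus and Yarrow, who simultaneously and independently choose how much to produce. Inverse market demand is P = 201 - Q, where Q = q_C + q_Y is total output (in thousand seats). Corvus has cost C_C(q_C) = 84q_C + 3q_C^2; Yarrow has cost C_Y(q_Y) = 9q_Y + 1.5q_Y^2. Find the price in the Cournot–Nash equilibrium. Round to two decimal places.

154.54

Corvus's profit: π_C = (201 - Q)q_C - (84q_C + 3q_C²). Setting ∂π_C/∂q_C = 0: 117 - 8q_C - (q_Y) = 0.
Yarrow's first-order condition: 192 - 5q_Y - (q_C) = 0.
Best responses: q_C = (117 - q_Y)/8, q_Y = (192 - q_C)/5.
Solving the pair: q_C = 131/13, q_Y = 473/13.
Total output Q = 604/13, so price P = 201 - 604/13 = 154.5385.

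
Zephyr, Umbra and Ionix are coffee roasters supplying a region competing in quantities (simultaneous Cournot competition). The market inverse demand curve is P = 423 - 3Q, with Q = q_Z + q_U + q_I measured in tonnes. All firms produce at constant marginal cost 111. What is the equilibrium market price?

Each firm earns π_i = (423 - 3Q)q_i - 111q_i.
Setting ∂π_i/∂q_i = 0 with rivals' quantities fixed: 312 - 6q_i - 3·Σ_{j≠i} q_j = 0.
With identical firms every q_j equals q_i, so Σ_{j≠i} q_j = 2q_i and 312 = 12q_i, giving q_i = 26.
Total output Q = 78, so price P = 423 - 3·78 = 189.

189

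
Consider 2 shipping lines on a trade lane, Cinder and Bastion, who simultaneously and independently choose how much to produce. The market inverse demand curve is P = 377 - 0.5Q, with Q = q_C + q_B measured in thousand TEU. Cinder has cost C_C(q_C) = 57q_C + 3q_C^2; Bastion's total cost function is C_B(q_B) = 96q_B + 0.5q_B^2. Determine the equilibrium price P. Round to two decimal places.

293.13

Cinder's profit: π_C = (377 - 0.5Q)q_C - (57q_C + 3q_C²). Setting ∂π_C/∂q_C = 0: 320 - 7q_C - (1/2)(q_B) = 0.
Bastion's profit: π_B = (377 - 0.5Q)q_B - (96q_B + (1/2)q_B²). Setting ∂π_B/∂q_B = 0: 281 - 2q_B - (1/2)(q_C) = 0.
Best responses: q_C = (320 - (1/2)q_B)/7, q_B = (281 - (1/2)q_C)/2.
Substituting one into the other gives q_C = 1998/55 and q_B = 131.4182.
Total output Q = 167.7455, so price P = 377 - (1/2)·167.7455 = 293.1273.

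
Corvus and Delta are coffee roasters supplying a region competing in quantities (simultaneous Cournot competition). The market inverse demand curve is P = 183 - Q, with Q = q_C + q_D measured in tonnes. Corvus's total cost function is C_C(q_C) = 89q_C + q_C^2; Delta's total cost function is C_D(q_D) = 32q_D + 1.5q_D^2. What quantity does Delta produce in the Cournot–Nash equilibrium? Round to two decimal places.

Corvus's profit: π_C = (183 - Q)q_C - (89q_C + q_C²). Setting ∂π_C/∂q_C = 0: 94 - 4q_C - (q_D) = 0.
Delta's profit: π_D = (183 - Q)q_D - (32q_D + (3/2)q_D²). Setting ∂π_D/∂q_D = 0: 151 - 5q_D - (q_C) = 0.
So q_C = (94 - q_D)/4 and q_D = (151 - q_C)/5.
Substituting one into the other gives q_C = 319/19 and q_D = 510/19.

26.84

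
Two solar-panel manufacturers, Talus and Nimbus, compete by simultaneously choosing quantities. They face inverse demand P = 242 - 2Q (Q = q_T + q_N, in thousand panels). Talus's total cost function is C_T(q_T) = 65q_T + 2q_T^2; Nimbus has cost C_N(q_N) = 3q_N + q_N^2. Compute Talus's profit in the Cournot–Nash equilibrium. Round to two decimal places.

704.66

Talus's profit: π_T = (242 - 2Q)q_T - (65q_T + 2q_T²). Setting ∂π_T/∂q_T = 0: 177 - 8q_T - 2(q_N) = 0.
Nimbus's profit: π_N = (242 - 2Q)q_N - (3q_N + q_N²). Setting ∂π_N/∂q_N = 0: 239 - 6q_N - 2(q_T) = 0.
Best responses: q_T = (177 - 2q_N)/8, q_N = (239 - 2q_T)/6.
Substituting one into the other gives q_T = 146/11 and q_N = 779/22.
Price P = 242 - 2·(1071/22) = 1591/11.
Talus's profit: (1591/11)·(146/11) - 65·(146/11) - 2(146/11)² = 704.6612.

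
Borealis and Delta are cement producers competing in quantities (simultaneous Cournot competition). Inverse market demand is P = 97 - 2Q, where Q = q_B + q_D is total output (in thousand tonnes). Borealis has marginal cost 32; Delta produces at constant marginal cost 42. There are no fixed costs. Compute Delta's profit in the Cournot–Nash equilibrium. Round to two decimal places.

112.50

Borealis's profit: π_B = (97 - 2Q)q_B - (32q_B). Setting ∂π_B/∂q_B = 0: 65 - 4q_B - 2(q_D) = 0.
Delta's first-order condition: 55 - 4q_D - 2(q_B) = 0.
Rearranging gives the reaction functions q_B = (65 - 2q_D)/4 and q_D = (55 - 2q_B)/4.
Substituting one into the other gives q_B = 25/2 and q_D = 15/2.
Price P = 97 - 2·20 = 57.
Delta's profit: (57 - 42)·(15/2) = 225/2.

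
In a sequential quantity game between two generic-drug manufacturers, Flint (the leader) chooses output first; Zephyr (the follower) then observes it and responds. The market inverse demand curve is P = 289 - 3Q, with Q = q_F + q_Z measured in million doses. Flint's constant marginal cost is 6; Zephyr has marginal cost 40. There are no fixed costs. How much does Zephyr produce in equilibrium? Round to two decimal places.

15.08

The follower Zephyr best-responds to any q_F: π_Z = (289 - 3Q)q_Z - 40q_Z.
Setting the follower's marginal profit to zero, 249 - 3q_F - 6q_Z = 0, i.e. q_Z = (249 - 3q_F)/6.
The leader anticipates this reaction. Substituting into P = 289 - 3Q gives P = 329/2 - (3/2)q_F, so π_F = (329/2 - (3/2)q_F)q_F - 6q_F.
Maximising: ∂π_F/∂q_F = 317/2 - 3q_F = 0, giving q_F = 317/6.
Then q_Z = (249 - 3·(317/6))/6 = 181/12.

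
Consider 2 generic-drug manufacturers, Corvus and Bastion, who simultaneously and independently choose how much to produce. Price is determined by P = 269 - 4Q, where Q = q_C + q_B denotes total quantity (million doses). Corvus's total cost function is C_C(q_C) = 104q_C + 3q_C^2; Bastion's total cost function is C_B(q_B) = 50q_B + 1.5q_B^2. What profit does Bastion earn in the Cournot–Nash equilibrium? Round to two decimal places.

Corvus's profit: π_C = (269 - 4Q)q_C - (104q_C + 3q_C²). Setting ∂π_C/∂q_C = 0: 165 - 14q_C - 4(q_B) = 0.
Bastion's profit: π_B = (269 - 4Q)q_B - (50q_B + (3/2)q_B²). Setting ∂π_B/∂q_B = 0: 219 - 11q_B - 4(q_C) = 0.
Rearranging gives the reaction functions q_C = (165 - 4q_B)/14 and q_B = (219 - 4q_C)/11.
Substituting one into the other gives q_C = 313/46 and q_B = 401/23.
Price P = 269 - 4·(1115/46) = 172.0435.
Bastion's profit: 172.0435·(401/23) - 50·(401/23) - (3/2)(401/23)² = 1671.8440.

1671.84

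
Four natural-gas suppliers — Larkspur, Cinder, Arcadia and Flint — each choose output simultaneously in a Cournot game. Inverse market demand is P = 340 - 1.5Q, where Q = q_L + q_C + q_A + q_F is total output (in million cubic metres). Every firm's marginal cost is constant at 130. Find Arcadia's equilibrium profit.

Each firm earns π_i = (340 - 1.5Q)q_i - 130q_i.
Setting ∂π_i/∂q_i = 0 with rivals' quantities fixed: 210 - 3q_i - (3/2)·Σ_{j≠i} q_j = 0.
With identical firms every q_j equals q_i, so Σ_{j≠i} q_j = 3q_i and 210 = (15/2)q_i, giving q_i = 28.
Price P = 340 - (3/2)·112 = 172.
Arcadia's profit: (172 - 130)·28 = 1176.

1176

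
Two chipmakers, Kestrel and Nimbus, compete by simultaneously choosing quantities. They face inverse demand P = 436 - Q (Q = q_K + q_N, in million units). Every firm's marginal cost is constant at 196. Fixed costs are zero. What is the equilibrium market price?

276

A representative firm's profit is π_i = q_i(436 - Q) - 196q_i.
Setting ∂π_i/∂q_i = 0 with rivals' quantities fixed: 240 - 2q_i - q_j = 0.
With identical firms every q_j equals q_i, so q_j = q_i and 240 = 3q_i, giving q_i = 80.
Total output Q = 160, so price P = 436 - 160 = 276.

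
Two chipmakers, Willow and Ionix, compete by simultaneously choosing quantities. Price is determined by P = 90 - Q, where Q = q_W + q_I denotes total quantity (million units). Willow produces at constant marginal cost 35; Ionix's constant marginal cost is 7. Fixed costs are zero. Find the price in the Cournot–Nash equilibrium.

Willow's profit: π_W = (90 - Q)q_W - (35q_W). Setting ∂π_W/∂q_W = 0: 55 - 2q_W - (q_I) = 0.
Ionix's first-order condition: 83 - 2q_I - (q_W) = 0.
Rearranging gives the reaction functions q_W = (55 - q_I)/2 and q_I = (83 - q_W)/2.
Substituting one into the other gives q_W = 9 and q_I = 37.
Total output Q = 46, so price P = 90 - 46 = 44.

44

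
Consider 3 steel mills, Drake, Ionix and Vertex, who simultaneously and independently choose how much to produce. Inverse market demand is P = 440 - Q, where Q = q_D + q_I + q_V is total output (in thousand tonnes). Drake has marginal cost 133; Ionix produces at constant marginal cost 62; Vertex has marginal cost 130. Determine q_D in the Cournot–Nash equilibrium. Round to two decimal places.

58.25

Drake's profit: π_D = (440 - Q)q_D - (133q_D). Setting ∂π_D/∂q_D = 0: 307 - 2q_D - (q_I + q_V) = 0.
Ionix's first-order condition: 378 - 2q_I - (q_D + q_V) = 0.
Vertex's first-order condition: 310 - 2q_V - (q_D + q_I) = 0.
Adding the 3 first-order conditions: 995 − 4Q = 0, so Q = 995/4.
Back-substituting: q_D = (307 − 995/4) = 233/4, q_I = (378 − 995/4) = 517/4, q_V = (310 − 995/4) = 245/4.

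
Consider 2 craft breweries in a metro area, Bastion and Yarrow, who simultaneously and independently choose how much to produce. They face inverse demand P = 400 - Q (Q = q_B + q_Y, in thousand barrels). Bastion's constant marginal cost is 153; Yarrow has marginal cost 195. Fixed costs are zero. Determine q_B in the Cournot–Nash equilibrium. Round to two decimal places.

Bastion's profit: π_B = (400 - Q)q_B - (153q_B). Setting ∂π_B/∂q_B = 0: 247 - 2q_B - (q_Y) = 0.
Yarrow's profit: π_Y = (400 - Q)q_Y - (195q_Y). Setting ∂π_Y/∂q_Y = 0: 205 - 2q_Y - (q_B) = 0.
Best responses: q_B = (247 - q_Y)/2, q_Y = (205 - q_B)/2.
Substituting one into the other gives q_B = 289/3 and q_Y = 163/3.

96.33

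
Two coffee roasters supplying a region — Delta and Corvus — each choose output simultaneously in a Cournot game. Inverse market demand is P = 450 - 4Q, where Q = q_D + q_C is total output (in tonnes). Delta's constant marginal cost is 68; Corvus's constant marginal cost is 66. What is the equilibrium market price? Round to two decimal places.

Delta's profit: π_D = (450 - 4Q)q_D - (68q_D). Setting ∂π_D/∂q_D = 0: 382 - 8q_D - 4(q_C) = 0.
Corvus's first-order condition: 384 - 8q_C - 4(q_D) = 0.
So q_D = (382 - 4q_C)/8 and q_C = (384 - 4q_D)/8.
Solving the pair: q_D = 95/3, q_C = 193/6.
Total output Q = 383/6, so price P = 450 - 4·(383/6) = 584/3.

194.67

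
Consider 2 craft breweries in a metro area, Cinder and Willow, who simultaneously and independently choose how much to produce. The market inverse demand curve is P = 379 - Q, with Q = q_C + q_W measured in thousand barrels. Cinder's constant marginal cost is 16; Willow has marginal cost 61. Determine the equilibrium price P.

Cinder's profit: π_C = (379 - Q)q_C - (16q_C). Setting ∂π_C/∂q_C = 0: 363 - 2q_C - (q_W) = 0.
Willow's first-order condition: 318 - 2q_W - (q_C) = 0.
So q_C = (363 - q_W)/2 and q_W = (318 - q_C)/2.
Substituting one into the other gives q_C = 136 and q_W = 91.
Total output Q = 227, so price P = 379 - 227 = 152.

152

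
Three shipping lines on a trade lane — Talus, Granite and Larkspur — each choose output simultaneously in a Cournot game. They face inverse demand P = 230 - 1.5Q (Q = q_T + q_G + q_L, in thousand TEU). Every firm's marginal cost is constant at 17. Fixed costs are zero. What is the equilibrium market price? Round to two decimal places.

Each firm earns π_i = (230 - 1.5Q)q_i - 17q_i.
First-order condition (treating rivals' output as given): 213 - 3q_i - (3/2)·Σ_{j≠i} q_j = 0.
With identical firms every q_j equals q_i, so Σ_{j≠i} q_j = 2q_i and 213 = 6q_i, giving q_i = 71/2.
Total output Q = 213/2, so price P = 230 - (3/2)·(213/2) = 281/4.

70.25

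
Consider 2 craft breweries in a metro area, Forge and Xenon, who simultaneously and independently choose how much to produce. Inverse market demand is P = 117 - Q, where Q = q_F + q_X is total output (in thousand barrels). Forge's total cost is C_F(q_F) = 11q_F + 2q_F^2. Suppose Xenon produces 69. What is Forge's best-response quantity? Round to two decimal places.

6.17

With the rival's output fixed at 69, Forge's profit is π_F = (117 - 69 - q_F)q_F - (11q_F + 2q_F²) = (48 - q_F)q_F - (11q_F + 2q_F²).
∂π_F/∂q_F = 37 - 6q_F = 0, so q_F = 37/6.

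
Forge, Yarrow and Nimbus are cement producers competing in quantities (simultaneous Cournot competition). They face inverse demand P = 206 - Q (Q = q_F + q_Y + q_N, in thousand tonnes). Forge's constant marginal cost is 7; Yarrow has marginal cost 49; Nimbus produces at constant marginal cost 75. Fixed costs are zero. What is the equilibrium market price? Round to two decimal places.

Forge's profit: π_F = (206 - Q)q_F - (7q_F). Setting ∂π_F/∂q_F = 0: 199 - 2q_F - (q_Y + q_N) = 0.
Yarrow's profit: π_Y = (206 - Q)q_Y - (49q_Y). Setting ∂π_Y/∂q_Y = 0: 157 - 2q_Y - (q_F + q_N) = 0.
Nimbus's first-order condition: 131 - 2q_N - (q_F + q_Y) = 0.
Summing all 3 equations gives 487 − 4Q = 0, hence Q = 487/4.
Back-substituting: q_F = (199 − 487/4) = 309/4, q_Y = (157 − 487/4) = 141/4, q_N = (131 − 487/4) = 37/4.
Total output Q = 487/4, so price P = 206 - 487/4 = 337/4.

84.25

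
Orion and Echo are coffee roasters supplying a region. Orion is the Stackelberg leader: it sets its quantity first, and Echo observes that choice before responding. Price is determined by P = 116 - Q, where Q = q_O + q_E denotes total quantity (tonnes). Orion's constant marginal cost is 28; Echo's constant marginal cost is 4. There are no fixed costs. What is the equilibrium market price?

44

Solve by backward induction. Given q_O, the follower Echo maximises π_E = (116 - q_O - q_E)q_E - 4q_E.
∂π_E/∂q_E = 112 - q_O - 2q_E = 0 gives the reaction function q_E = (112 - q_O)/2.
The leader anticipates this reaction. Substituting into P = 116 - Q gives P = 60 - (1/2)q_O, so π_O = (60 - (1/2)q_O)q_O - 28q_O.
Maximising: ∂π_O/∂q_O = 32 - q_O = 0, giving q_O = 32.
Then q_E = (112 - 32)/2 = 40.
Total output Q = 72, so price P = 116 - 72 = 44.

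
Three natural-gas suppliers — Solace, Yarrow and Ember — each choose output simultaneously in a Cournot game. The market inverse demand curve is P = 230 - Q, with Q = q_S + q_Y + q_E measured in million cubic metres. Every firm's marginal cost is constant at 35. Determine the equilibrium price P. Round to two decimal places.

83.75

A representative firm's profit is π_i = q_i(230 - Q) - 35q_i.
First-order condition (treating rivals' output as given): 195 - 2q_i - Σ_{j≠i} q_j = 0.
With identical firms every q_j equals q_i, so Σ_{j≠i} q_j = 2q_i and 195 = 4q_i, giving q_i = 195/4.
Total output Q = 585/4, so price P = 230 - 585/4 = 335/4.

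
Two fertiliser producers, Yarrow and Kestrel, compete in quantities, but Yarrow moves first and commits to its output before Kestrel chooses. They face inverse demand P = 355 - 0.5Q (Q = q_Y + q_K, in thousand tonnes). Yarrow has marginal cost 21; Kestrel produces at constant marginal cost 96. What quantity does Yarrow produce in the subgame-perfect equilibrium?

409

The follower Kestrel best-responds to any q_Y: π_K = (355 - 0.5Q)q_K - 96q_K.
∂π_K/∂q_K = 259 - (1/2)q_Y - q_K = 0 gives the reaction function q_K = (259 - (1/2)q_Y).
Yarrow substitutes q_K(q_Y) into its own profit: π_Y = q_Y(355 - (1/2)q_Y - (259 - (1/2)q_Y)/2) - 21q_Y = (451/2 - (1/4)q_Y)q_Y - 21q_Y.
Maximising: ∂π_Y/∂q_Y = 409/2 - (1/2)q_Y = 0, giving q_Y = 409.
Then q_K = (259 - (1/2)·409) = 109/2.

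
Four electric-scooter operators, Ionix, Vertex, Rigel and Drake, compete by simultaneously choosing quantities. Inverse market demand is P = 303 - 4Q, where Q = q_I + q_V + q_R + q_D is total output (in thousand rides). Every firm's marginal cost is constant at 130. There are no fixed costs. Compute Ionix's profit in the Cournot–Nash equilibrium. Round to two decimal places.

299.29

A representative firm's profit is π_i = q_i(303 - 4Q) - 130q_i.
Setting ∂π_i/∂q_i = 0 with rivals' quantities fixed: 173 - 8q_i - 4·Σ_{j≠i} q_j = 0.
By symmetry each firm produces the same amount; substituting Σ_{j≠i} q_j = 3q_i yields q_i = 173/20.
Price P = 303 - 4·(173/5) = 823/5.
Ionix's profit: (823/5 - 130)·(173/20) = 299.2900.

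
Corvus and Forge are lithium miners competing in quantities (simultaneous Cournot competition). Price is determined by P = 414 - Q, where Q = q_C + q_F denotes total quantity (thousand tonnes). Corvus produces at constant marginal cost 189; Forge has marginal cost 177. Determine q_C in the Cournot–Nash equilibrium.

71

Corvus's profit: π_C = (414 - Q)q_C - (189q_C). Setting ∂π_C/∂q_C = 0: 225 - 2q_C - (q_F) = 0.
Forge's profit: π_F = (414 - Q)q_F - (177q_F). Setting ∂π_F/∂q_F = 0: 237 - 2q_F - (q_C) = 0.
Best responses: q_C = (225 - q_F)/2, q_F = (237 - q_C)/2.
Substituting one into the other gives q_C = 71 and q_F = 83.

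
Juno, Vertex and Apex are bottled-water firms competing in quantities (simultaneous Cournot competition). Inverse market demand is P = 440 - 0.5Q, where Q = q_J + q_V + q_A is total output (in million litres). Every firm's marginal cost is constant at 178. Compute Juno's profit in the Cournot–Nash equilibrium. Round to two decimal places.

8580.50

Each firm earns π_i = (440 - 0.5Q)q_i - 178q_i.
Setting ∂π_i/∂q_i = 0 with rivals' quantities fixed: 262 - q_i - (1/2)·Σ_{j≠i} q_j = 0.
By symmetry each firm produces the same amount; substituting Σ_{j≠i} q_j = 2q_i yields q_i = 262/2 = 131.
Price P = 440 - (1/2)·393 = 487/2.
Juno's profit: (487/2 - 178)·131 = 8580.5000.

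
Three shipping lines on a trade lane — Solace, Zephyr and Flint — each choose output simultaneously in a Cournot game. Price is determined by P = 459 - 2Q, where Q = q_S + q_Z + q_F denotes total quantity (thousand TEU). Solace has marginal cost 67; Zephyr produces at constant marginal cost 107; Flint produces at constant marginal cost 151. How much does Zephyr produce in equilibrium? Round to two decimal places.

Solace's profit: π_S = (459 - 2Q)q_S - (67q_S). Setting ∂π_S/∂q_S = 0: 392 - 4q_S - 2(q_Z + q_F) = 0.
Zephyr's profit: π_Z = (459 - 2Q)q_Z - (107q_Z). Setting ∂π_Z/∂q_Z = 0: 352 - 4q_Z - 2(q_S + q_F) = 0.
Flint's first-order condition: 308 - 4q_F - 2(q_S + q_Z) = 0.
Adding the 3 first-order conditions: 1052 − 8Q = 0, so Q = 263/2.
Back-substituting: q_S = (392 − 263)/2 = 129/2, q_Z = (352 − 263)/2 = 89/2, q_F = (308 − 263)/2 = 45/2.

44.50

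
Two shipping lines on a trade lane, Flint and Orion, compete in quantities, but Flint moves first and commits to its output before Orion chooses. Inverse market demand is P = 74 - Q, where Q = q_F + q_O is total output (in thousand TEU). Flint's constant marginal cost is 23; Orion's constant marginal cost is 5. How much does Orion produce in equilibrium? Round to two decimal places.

The follower Orion best-responds to any q_F: π_O = (74 - Q)q_O - 5q_O.
∂π_O/∂q_O = 69 - q_F - 2q_O = 0 gives the reaction function q_O = (69 - q_F)/2.
Flint substitutes q_O(q_F) into its own profit: π_F = q_F(74 - q_F - (69 - q_F)/2) - 23q_F = (79/2 - (1/2)q_F)q_F - 23q_F.
Leader FOC: 33/2 - q_F = 0, so q_F = 33/2.
Then q_O = (69 - 33/2)/2 = 105/4.

26.25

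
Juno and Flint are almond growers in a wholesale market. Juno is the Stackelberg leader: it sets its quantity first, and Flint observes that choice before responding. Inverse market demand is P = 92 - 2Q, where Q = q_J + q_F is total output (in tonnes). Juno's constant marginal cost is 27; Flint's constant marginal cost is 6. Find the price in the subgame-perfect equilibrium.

38

The follower Flint best-responds to any q_J: π_F = (92 - 2Q)q_F - 6q_F.
Follower FOC: 86 - 2q_J - 4q_F = 0, so q_F(q_J) = (86 - 2q_J)/4.
Juno substitutes q_F(q_J) into its own profit: π_J = q_J(92 - 2q_J - (86 - 2q_J)/2) - 27q_J = (49 - q_J)q_J - 27q_J.
Maximising: ∂π_J/∂q_J = 22 - 2q_J = 0, giving q_J = 11.
Then q_F = (86 - 2·11)/4 = 16.
Total output Q = 27, so price P = 92 - 2·27 = 38.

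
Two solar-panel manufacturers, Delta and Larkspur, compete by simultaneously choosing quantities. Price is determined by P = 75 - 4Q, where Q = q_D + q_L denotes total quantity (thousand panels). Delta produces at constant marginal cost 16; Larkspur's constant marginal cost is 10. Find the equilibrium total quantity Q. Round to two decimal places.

Delta's profit: π_D = (75 - 4Q)q_D - (16q_D). Setting ∂π_D/∂q_D = 0: 59 - 8q_D - 4(q_L) = 0.
Larkspur's profit: π_L = (75 - 4Q)q_L - (10q_L). Setting ∂π_L/∂q_L = 0: 65 - 8q_L - 4(q_D) = 0.
So q_D = (59 - 4q_L)/8 and q_L = (65 - 4q_D)/8.
Solving the pair: q_D = 53/12, q_L = 71/12.
Total output Q = 53/12 + 71/12 = 31/3.

10.33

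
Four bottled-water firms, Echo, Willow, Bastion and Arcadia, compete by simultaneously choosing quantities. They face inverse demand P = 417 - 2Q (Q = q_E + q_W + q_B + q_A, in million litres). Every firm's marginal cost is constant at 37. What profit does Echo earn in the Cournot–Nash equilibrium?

Each firm earns π_i = (417 - 2Q)q_i - 37q_i.
Setting ∂π_i/∂q_i = 0 with rivals' quantities fixed: 380 - 4q_i - 2·Σ_{j≠i} q_j = 0.
By symmetry each firm produces the same amount; substituting Σ_{j≠i} q_j = 3q_i yields q_i = 380/10 = 38.
Price P = 417 - 2·152 = 113.
Echo's profit: (113 - 37)·38 = 2888.

2888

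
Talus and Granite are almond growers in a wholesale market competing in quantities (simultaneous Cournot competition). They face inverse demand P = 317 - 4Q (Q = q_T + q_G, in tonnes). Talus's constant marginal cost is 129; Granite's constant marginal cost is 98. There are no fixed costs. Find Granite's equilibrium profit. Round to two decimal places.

1736.11

Talus's profit: π_T = (317 - 4Q)q_T - (129q_T). Setting ∂π_T/∂q_T = 0: 188 - 8q_T - 4(q_G) = 0.
Granite's profit: π_G = (317 - 4Q)q_G - (98q_G). Setting ∂π_G/∂q_G = 0: 219 - 8q_G - 4(q_T) = 0.
Rearranging gives the reaction functions q_T = (188 - 4q_G)/8 and q_G = (219 - 4q_T)/8.
Solving the pair: q_T = 157/12, q_G = 125/6.
Price P = 317 - 4·(407/12) = 544/3.
Granite's profit: (544/3 - 98)·(125/6) = 1736.1111.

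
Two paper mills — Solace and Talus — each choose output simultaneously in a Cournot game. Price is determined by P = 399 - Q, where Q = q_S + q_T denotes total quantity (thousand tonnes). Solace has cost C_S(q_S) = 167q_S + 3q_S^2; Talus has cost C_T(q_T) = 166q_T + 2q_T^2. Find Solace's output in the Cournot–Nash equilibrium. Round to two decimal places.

24.66

Solace's profit: π_S = (399 - Q)q_S - (167q_S + 3q_S²). Setting ∂π_S/∂q_S = 0: 232 - 8q_S - (q_T) = 0.
Talus's first-order condition: 233 - 6q_T - (q_S) = 0.
So q_S = (232 - q_T)/8 and q_T = (233 - q_S)/6.
Substituting one into the other gives q_S = 1159/47 and q_T = 1632/47.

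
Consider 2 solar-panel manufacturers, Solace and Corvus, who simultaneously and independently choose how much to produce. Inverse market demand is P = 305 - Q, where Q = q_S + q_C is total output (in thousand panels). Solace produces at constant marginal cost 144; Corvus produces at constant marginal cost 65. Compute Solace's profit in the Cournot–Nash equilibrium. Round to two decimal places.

Solace's profit: π_S = (305 - Q)q_S - (144q_S). Setting ∂π_S/∂q_S = 0: 161 - 2q_S - (q_C) = 0.
Corvus's profit: π_C = (305 - Q)q_C - (65q_C). Setting ∂π_C/∂q_C = 0: 240 - 2q_C - (q_S) = 0.
Rearranging gives the reaction functions q_S = (161 - q_C)/2 and q_C = (240 - q_S)/2.
Substituting one into the other gives q_S = 82/3 and q_C = 319/3.
Price P = 305 - 401/3 = 514/3.
Solace's profit: (514/3 - 144)·(82/3) = 747.1111.

747.11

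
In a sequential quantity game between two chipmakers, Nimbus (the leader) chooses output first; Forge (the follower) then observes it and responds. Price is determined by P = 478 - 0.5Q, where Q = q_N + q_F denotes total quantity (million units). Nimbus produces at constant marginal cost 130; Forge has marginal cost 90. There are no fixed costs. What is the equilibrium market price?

The follower Forge best-responds to any q_N: π_F = (478 - 0.5Q)q_F - 90q_F.
Setting the follower's marginal profit to zero, 388 - (1/2)q_N - q_F = 0, i.e. q_F = (388 - (1/2)q_N).
The leader anticipates this reaction. Substituting into P = 478 - 0.5Q gives P = 284 - (1/4)q_N, so π_N = (284 - (1/4)q_N)q_N - 130q_N.
Maximising: ∂π_N/∂q_N = 154 - (1/2)q_N = 0, giving q_N = 308.
Then q_F = (388 - (1/2)·308) = 234.
Total output Q = 542, so price P = 478 - (1/2)·542 = 207.

207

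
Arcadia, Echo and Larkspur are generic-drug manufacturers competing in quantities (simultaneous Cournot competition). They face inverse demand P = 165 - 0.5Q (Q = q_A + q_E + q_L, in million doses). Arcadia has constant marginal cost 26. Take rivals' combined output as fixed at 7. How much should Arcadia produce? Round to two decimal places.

With rivals' combined output fixed at 7, Arcadia's profit is π_A = (165 - (1/2)·7 - (1/2)q_A)q_A - (26q_A) = (323/2 - (1/2)q_A)q_A - (26q_A).
∂π_A/∂q_A = 271/2 - q_A = 0, so q_A = 271/2.

135.50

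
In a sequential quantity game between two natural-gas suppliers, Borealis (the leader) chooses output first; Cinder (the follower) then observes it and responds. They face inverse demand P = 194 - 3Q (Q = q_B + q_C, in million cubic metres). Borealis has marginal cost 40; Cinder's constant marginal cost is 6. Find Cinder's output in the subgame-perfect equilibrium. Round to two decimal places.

Solve by backward induction. Given q_B, the follower Cinder maximises π_C = (194 - 3q_B - 3q_C)q_C - 6q_C.
Setting the follower's marginal profit to zero, 188 - 3q_B - 6q_C = 0, i.e. q_C = (188 - 3q_B)/6.
Borealis substitutes q_C(q_B) into its own profit: π_B = q_B(194 - 3q_B - (188 - 3q_B)/2) - 40q_B = (100 - (3/2)q_B)q_B - 40q_B.
The leader's first-order condition 60 - 3q_B = 0 yields q_B = 20.
Then q_C = (188 - 3·20)/6 = 64/3.

21.33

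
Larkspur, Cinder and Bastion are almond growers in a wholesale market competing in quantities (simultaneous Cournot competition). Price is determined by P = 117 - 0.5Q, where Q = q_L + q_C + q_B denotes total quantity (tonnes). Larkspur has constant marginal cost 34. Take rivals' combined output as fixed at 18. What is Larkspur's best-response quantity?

74

With rivals' combined output fixed at 18, Larkspur's profit is π_L = (117 - (1/2)·18 - (1/2)q_L)q_L - (34q_L) = (108 - (1/2)q_L)q_L - (34q_L).
∂π_L/∂q_L = 74 - q_L = 0, so q_L = 74.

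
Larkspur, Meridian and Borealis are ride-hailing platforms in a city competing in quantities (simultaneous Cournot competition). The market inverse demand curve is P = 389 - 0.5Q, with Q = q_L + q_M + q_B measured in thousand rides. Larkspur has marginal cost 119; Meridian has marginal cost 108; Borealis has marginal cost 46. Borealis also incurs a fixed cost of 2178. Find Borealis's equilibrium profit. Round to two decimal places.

26382.50

Larkspur's profit: π_L = (389 - 0.5Q)q_L - (119q_L). Setting ∂π_L/∂q_L = 0: 270 - q_L - (1/2)(q_M + q_B) = 0.
Meridian's profit: π_M = (389 - 0.5Q)q_M - (108q_M). Setting ∂π_M/∂q_M = 0: 281 - q_M - (1/2)(q_L + q_B) = 0.
Borealis's first-order condition: 343 - q_B - (1/2)(q_L + q_M) = 0.
Summing all 3 equations gives 894 − 2Q = 0, hence Q = 447.
Back-substituting: q_L = (270 − 447/2)/(1/2) = 93, q_M = (281 − 447/2)/(1/2) = 115, q_B = (343 − 447/2)/(1/2) = 239.
Price P = 389 - (1/2)·447 = 331/2.
Borealis's profit: (331/2 - 46)·239 - 2178 = 26382.5000.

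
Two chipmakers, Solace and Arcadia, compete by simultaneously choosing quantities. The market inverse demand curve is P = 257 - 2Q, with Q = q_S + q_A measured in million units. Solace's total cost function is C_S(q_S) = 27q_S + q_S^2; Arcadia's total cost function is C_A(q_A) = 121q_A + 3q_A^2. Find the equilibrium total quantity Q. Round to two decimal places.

Solace's profit: π_S = (257 - 2Q)q_S - (27q_S + q_S²). Setting ∂π_S/∂q_S = 0: 230 - 6q_S - 2(q_A) = 0.
Arcadia's first-order condition: 136 - 10q_A - 2(q_S) = 0.
Rearranging gives the reaction functions q_S = (230 - 2q_A)/6 and q_A = (136 - 2q_S)/10.
Solving the pair: q_S = 507/14, q_A = 89/14.
Total output Q = 507/14 + 89/14 = 298/7.

42.57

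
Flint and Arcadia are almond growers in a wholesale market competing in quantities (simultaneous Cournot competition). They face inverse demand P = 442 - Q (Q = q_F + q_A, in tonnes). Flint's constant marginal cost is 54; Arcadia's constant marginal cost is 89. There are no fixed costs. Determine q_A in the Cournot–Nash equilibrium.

106

Flint's profit: π_F = (442 - Q)q_F - (54q_F). Setting ∂π_F/∂q_F = 0: 388 - 2q_F - (q_A) = 0.
Arcadia's profit: π_A = (442 - Q)q_A - (89q_A). Setting ∂π_A/∂q_A = 0: 353 - 2q_A - (q_F) = 0.
Best responses: q_F = (388 - q_A)/2, q_A = (353 - q_F)/2.
Solving the pair: q_F = 141, q_A = 106.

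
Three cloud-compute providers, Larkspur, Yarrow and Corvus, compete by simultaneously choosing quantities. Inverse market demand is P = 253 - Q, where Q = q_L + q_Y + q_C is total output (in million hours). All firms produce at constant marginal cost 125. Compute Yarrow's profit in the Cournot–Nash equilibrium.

1024

Each firm earns π_i = (253 - Q)q_i - 125q_i.
First-order condition (treating rivals' output as given): 128 - 2q_i - Σ_{j≠i} q_j = 0.
By symmetry each firm produces the same amount; substituting Σ_{j≠i} q_j = 2q_i yields q_i = 128/4 = 32.
Price P = 253 - 96 = 157.
Yarrow's profit: (157 - 125)·32 = 1024.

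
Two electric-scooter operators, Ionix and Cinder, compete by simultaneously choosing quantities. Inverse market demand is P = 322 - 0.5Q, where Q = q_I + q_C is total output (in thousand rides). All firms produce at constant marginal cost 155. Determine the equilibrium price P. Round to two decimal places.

Each firm earns π_i = (322 - 0.5Q)q_i - 155q_i.
Setting ∂π_i/∂q_i = 0 with rivals' quantities fixed: 167 - q_i - (1/2)q_j = 0.
With identical firms every q_j equals q_i, so q_j = q_i and 167 = (3/2)q_i, giving q_i = 334/3.
Total output Q = 668/3, so price P = 322 - (1/2)·(668/3) = 632/3.

210.67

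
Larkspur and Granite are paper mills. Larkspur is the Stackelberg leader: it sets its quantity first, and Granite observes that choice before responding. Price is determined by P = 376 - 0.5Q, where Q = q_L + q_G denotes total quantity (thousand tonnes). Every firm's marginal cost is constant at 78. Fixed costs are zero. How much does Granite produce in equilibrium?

149

Solve by backward induction. Given q_L, the follower Granite maximises π_G = (376 - (1/2)q_L - (1/2)q_G)q_G - 78q_G.
Setting the follower's marginal profit to zero, 298 - (1/2)q_L - q_G = 0, i.e. q_G = (298 - (1/2)q_L).
The leader anticipates this reaction. Substituting into P = 376 - 0.5Q gives P = 227 - (1/4)q_L, so π_L = (227 - (1/4)q_L)q_L - 78q_L.
Leader FOC: 149 - (1/2)q_L = 0, so q_L = 298.
Then q_G = (298 - (1/2)·298) = 149.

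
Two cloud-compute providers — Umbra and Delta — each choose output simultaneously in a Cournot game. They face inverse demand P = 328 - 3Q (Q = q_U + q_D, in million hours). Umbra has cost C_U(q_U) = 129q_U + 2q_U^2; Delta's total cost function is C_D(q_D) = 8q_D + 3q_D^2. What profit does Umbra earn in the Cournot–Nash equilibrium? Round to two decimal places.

Umbra's profit: π_U = (328 - 3Q)q_U - (129q_U + 2q_U²). Setting ∂π_U/∂q_U = 0: 199 - 10q_U - 3(q_D) = 0.
Delta's profit: π_D = (328 - 3Q)q_D - (8q_D + 3q_D²). Setting ∂π_D/∂q_D = 0: 320 - 12q_D - 3(q_U) = 0.
Rearranging gives the reaction functions q_U = (199 - 3q_D)/10 and q_D = (320 - 3q_U)/12.
Substituting one into the other gives q_U = 476/37 and q_D = 23.4505.
Price P = 328 - 3·36.3153 = 219.0541.
Umbra's profit: 219.0541·(476/37) - 129·(476/37) - 2(476/37)² = 827.5237.

827.52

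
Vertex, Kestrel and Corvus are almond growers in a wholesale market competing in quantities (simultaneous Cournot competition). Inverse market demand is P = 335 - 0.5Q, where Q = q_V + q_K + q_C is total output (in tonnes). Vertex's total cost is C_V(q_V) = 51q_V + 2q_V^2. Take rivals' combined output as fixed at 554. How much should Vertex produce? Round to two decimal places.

1.40

With rivals' combined output fixed at 554, Vertex's profit is π_V = (335 - (1/2)·554 - (1/2)q_V)q_V - (51q_V + 2q_V²) = (58 - (1/2)q_V)q_V - (51q_V + 2q_V²).
∂π_V/∂q_V = 7 - 5q_V = 0, so q_V = 7/5.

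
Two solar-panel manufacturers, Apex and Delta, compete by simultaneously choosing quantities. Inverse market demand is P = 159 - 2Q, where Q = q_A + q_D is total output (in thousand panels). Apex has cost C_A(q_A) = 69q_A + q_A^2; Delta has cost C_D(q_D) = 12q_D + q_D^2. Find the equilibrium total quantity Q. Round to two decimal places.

Apex's profit: π_A = (159 - 2Q)q_A - (69q_A + q_A²). Setting ∂π_A/∂q_A = 0: 90 - 6q_A - 2(q_D) = 0.
Delta's first-order condition: 147 - 6q_D - 2(q_A) = 0.
Rearranging gives the reaction functions q_A = (90 - 2q_D)/6 and q_D = (147 - 2q_A)/6.
Substituting one into the other gives q_A = 123/16 and q_D = 351/16.
Total output Q = 123/16 + 351/16 = 237/8.

29.63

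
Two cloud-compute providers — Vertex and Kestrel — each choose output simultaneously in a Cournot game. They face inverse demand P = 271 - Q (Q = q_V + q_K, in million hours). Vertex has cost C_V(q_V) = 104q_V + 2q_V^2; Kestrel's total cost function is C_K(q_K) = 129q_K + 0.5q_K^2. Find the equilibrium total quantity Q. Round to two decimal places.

Vertex's profit: π_V = (271 - Q)q_V - (104q_V + 2q_V²). Setting ∂π_V/∂q_V = 0: 167 - 6q_V - (q_K) = 0.
Kestrel's profit: π_K = (271 - Q)q_K - (129q_K + (1/2)q_K²). Setting ∂π_K/∂q_K = 0: 142 - 3q_K - (q_V) = 0.
Rearranging gives the reaction functions q_V = (167 - q_K)/6 and q_K = (142 - q_V)/3.
Substituting one into the other gives q_V = 359/17 and q_K = 685/17.
Total output Q = 359/17 + 685/17 = 1044/17.

61.41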